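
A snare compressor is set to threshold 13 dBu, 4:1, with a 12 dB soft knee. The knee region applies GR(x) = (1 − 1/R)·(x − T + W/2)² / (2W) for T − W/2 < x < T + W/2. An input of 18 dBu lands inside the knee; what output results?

x − T + W/2 = 18 − 13 + 6 = 11.
GR = (1 − 1/4) × 11² / 24 = 0.75 × 121 / 24 = 3.78125 dB.
Output = 18 − 3.78125 = 14.21875 dBu.

14.21875 dBu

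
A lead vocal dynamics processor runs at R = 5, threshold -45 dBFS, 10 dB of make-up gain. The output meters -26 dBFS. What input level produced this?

0 dBFS

Stripping the +10 dB make-up gives -36 dBFS at the gain stage.
Post-compression overshoot = -36 − (-45) = 9 dB.
Before 5:1 compression the overshoot was 9 × 5 = 45 dB, so input = -45 + 45 = 0 dBFS.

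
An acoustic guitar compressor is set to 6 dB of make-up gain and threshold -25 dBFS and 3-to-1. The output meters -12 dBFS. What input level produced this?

-4 dBFS

Stripping the +6 dB make-up gives -18 dBFS at the gain stage.
The compressed level sits -18 − (-25) = 7 dB over threshold.
Before 3:1 compression the overshoot was 7 × 3 = 21 dB, so input = -25 + 21 = -4 dBFS.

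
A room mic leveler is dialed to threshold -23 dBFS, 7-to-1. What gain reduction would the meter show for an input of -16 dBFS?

6 dB

Overshoot = -16 − (-23) = 7 dB.
A 7:1 ratio leaves 1 dB of that excess.
Gain reduction = 7 − 1 = 6 dB.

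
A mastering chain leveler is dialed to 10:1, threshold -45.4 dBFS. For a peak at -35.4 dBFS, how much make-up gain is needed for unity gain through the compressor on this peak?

9 dB

Without make-up, output = threshold + overshoot/10 = -45.4 + 1 = -44.4 dBFS.
Gap to target: 9 dB.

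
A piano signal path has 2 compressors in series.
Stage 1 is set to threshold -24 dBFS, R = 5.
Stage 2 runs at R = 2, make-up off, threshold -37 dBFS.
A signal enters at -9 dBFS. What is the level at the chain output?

Stage 1: overshoot 15 dB → 15/5 = 3 dB → -21 dBFS.
Stage 2: overshoot 16 dB → 16/2 = 8 dB → -29 dBFS.

-29 dBFS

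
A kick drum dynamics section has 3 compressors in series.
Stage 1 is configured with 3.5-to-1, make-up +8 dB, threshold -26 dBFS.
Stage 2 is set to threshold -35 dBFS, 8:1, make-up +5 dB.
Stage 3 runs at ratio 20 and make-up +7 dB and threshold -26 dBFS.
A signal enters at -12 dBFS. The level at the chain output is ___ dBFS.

Stage 1: 14 dB above -26 dBFS, reduced 3.5:1 to 4 dB above → -22 dBFS; +8 dB make-up → -14 dBFS.
Stage 2: overshoot 21 dB → 21/8 = 2.625 dB → -32.375 dBFS; +5 dB make-up → -27.375 dBFS.
Stage 3: -27.375 dBFS is at or below the -26 dBFS threshold — no compression; make-up brings it to -20.375 dBFS.

-20.375 dBFS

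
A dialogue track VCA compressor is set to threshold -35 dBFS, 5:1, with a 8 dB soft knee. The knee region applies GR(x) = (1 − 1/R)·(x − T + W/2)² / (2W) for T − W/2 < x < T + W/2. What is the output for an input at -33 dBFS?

x − T + W/2 = -33 − (-35) + 4 = 6.
GR = (1 − 1/5) × 6² / 16 = 0.8 × 36 / 16 = 1.8 dB.
Output = -33 − 1.8 = -34.8 dBFS.

-34.8 dBFS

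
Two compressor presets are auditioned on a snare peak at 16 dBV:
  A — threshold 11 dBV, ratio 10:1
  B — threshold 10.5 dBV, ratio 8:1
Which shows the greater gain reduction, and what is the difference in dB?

A: 5 dB over, compressed to 0.5 dB over, so 4.5 dB of GR.
B: 5.5 dB over, compressed to 0.6875 dB over, so 4.8125 dB of GR.
B reduces 0.3125 dB more.

B, by 0.3125 dB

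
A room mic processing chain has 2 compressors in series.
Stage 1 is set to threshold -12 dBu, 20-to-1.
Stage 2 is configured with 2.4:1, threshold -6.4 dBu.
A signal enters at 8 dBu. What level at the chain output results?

Stage 1: overshoot 20 dB → 20/20 = 1 dB → -11 dBu.
Stage 2: below threshold (-11 ≤ -6.4); passes unchanged; output -11 dBu.

-11 dBu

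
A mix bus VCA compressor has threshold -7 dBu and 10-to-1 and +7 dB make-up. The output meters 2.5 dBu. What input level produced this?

Before make-up, the level was 2.5 − 7 = -4.5 dBu.
That's 2.5 dB above the -7 dBu threshold.
Input overshoot = R × output overshoot = 25 dB → input = -7 + 25 = 18 dBu.

18 dBu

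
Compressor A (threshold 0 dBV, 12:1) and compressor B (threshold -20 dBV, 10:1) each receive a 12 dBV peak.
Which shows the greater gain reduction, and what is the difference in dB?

A: 12 dB over, compressed to 1 dB over, so 11 dB of GR.
B: 32 dB over, compressed to 3.2 dB over, so 28.8 dB of GR.
Difference: 17.8 dB in favour of B.

B, by 17.8 dB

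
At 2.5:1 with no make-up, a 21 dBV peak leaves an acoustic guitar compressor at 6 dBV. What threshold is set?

Gain reduction = 21 − 6 = 15 dB; output overshoot = GR / (R − 1) = 15 / 1.5 = 10 dB.
Threshold = output − output overshoot = 6 − 10 = -4 dBV.

-4 dBV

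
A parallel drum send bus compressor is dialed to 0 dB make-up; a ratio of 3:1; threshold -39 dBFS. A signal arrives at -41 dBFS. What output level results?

-41 dBFS is 2 dB below the -39 dBFS threshold, so no gain reduction is applied.
Output = input = -41 dBFS.

-41 dBFS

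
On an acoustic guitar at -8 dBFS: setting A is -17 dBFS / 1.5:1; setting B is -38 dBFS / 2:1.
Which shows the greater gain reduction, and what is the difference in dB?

B, by 12 dB

A: overshoot 9 dB → output overshoot 6 dB → GR 3 dB.
B: overshoot 30 dB → output overshoot 15 dB → GR 15 dB.
Difference: 12 dB in favour of B.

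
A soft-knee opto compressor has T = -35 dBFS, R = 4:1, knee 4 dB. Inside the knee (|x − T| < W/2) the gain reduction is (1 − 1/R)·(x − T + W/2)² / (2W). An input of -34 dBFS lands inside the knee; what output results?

-34.84375 dBFS

x − T + W/2 = -34 − (-35) + 2 = 3.
GR = (1 − 1/4) × 3² / 8 = 0.75 × 9 / 8 = 0.84375 dB.
Output = -34 − 0.84375 = -34.84375 dBFS.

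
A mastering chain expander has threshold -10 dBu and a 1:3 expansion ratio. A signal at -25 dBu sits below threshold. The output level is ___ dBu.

-55 dBu

The input is 15 dB below the -10 dBu threshold.
A 1:3 expander multiplies undershoot by 3: 15 × 3 = 45 dB below threshold.
Output = -10 − 45 = -55 dBu.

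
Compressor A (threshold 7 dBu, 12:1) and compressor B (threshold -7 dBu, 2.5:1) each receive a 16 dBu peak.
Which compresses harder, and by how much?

A: GR = 9 − 9/12 = 8.25 dB.
B: GR = 23 − 23/2.5 = 13.8 dB.
B applies 5.55 dB more gain reduction.

B, by 5.55 dB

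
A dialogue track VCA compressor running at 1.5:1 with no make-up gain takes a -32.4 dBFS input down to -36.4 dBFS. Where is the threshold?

-44.4 dBFS

Input is 12 dB above T (since output overshoot × R = input overshoot: (-36.4 − T)·1.5 = -32.4 − T gives T = -44.4 dBFS).
Check: -44.4 + (-32.4 − (-44.4))/1.5 = -44.4 + 8 = -36.4 dBFS. ✓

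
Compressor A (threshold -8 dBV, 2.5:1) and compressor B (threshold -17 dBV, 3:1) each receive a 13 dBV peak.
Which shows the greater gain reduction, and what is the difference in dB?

A: overshoot 21 dB → output overshoot 8.4 dB → GR 12.6 dB.
B: overshoot 30 dB → output overshoot 10 dB → GR 20 dB.
Difference: 7.4 dB in favour of B.

B, by 7.4 dB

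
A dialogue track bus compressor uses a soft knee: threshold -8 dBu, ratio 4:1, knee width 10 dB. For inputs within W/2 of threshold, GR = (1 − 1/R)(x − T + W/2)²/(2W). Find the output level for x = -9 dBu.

-9.6 dBu

x − T + W/2 = -9 − (-8) + 5 = 4.
GR = (1 − 1/4) × 4² / 20 = 0.75 × 16 / 20 = 0.6 dB.
Output = -9 − 0.6 = -9.6 dBu.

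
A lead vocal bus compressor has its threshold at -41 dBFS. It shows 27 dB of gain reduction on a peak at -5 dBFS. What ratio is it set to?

4:1

Input overshoot = -5 − (-41) = 36 dB.
Output overshoot = 36 − 27 = 9 dB.
Ratio = input overshoot / output overshoot = 36 / 9 = 4.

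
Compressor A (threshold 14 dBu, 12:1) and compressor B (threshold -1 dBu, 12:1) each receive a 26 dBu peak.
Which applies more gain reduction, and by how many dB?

B, by 13.75 dB

A: 12 dB over, compressed to 1 dB over, so 11 dB of GR.
B: 27 dB over, compressed to 2.25 dB over, so 24.75 dB of GR.
Difference: 13.75 dB in favour of B.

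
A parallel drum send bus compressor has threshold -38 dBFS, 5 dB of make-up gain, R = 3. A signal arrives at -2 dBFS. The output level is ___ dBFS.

-21 dBFS

-2 dBFS sits 36 dB over threshold.
The 36 dB excess becomes 12 dB after 3:1 reduction.
So the level is -38 + 12 = -26 dBFS; make-up adds 5 dB, giving -21 dBFS.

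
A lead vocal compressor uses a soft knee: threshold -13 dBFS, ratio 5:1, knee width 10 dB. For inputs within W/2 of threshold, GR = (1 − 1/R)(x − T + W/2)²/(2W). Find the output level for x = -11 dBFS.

x − T + W/2 = -11 − (-13) + 5 = 7.
GR = (1 − 1/5) × 7² / 20 = 0.8 × 49 / 20 = 1.96 dB.
Output = -11 − 1.96 = -12.96 dBFS.

-12.96 dBFS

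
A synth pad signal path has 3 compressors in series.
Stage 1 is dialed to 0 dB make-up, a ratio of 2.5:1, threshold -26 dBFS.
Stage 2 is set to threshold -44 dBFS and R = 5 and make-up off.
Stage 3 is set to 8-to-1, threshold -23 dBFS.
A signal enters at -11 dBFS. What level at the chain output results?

-39.2 dBFS

Stage 1: overshoot 15 dB → 15/2.5 = 6 dB → -20 dBFS.
Stage 2: 24 dB above -44 dBFS, reduced 5:1 to 4.8 dB above → -39.2 dBFS.
Stage 3: below threshold (-39.2 ≤ -23); passes unchanged; output -39.2 dBFS.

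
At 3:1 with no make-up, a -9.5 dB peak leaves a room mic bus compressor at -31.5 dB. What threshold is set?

-42.5 dB

Input is 33 dB above T (since output overshoot × R = input overshoot: (-31.5 − T)·3 = -9.5 − T gives T = -42.5 dB).
Check: -42.5 + (-9.5 − (-42.5))/3 = -42.5 + 11 = -31.5 dB. ✓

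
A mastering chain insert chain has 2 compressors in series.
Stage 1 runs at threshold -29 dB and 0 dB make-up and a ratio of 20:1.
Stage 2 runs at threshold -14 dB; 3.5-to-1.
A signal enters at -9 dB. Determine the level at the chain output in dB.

Stage 1: -9 dB is 20 dB over -29 dB; at 20:1 that becomes 1 dB over, giving -28 dB.
Stage 2: below threshold (-28 ≤ -14); passes unchanged; output -28 dB.

-28 dB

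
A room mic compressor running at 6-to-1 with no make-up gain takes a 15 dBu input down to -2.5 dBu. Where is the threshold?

-6 dBu

Input is 21 dB above T (since output overshoot × R = input overshoot: (-2.5 − T)·6 = 15 − T gives T = -6 dBu).
Check: -6 + (15 − (-6))/6 = -6 + 3.5 = -2.5 dBu. ✓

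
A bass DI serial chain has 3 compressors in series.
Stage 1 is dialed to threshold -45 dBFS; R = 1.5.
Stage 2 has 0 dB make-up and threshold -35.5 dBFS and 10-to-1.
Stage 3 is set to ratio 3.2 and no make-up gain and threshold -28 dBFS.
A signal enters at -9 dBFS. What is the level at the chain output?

-34.05 dBFS

Stage 1: 36 dB above -45 dBFS, reduced 1.5:1 to 24 dB above → -21 dBFS.
Stage 2: -21 dBFS is 14.5 dB over -35.5 dBFS; at 10:1 that becomes 1.45 dB over, giving -34.05 dBFS.
Stage 3: -34.05 dBFS ≤ -28 dBFS, so stage 3 doesn't engage; output -34.05 dBFS.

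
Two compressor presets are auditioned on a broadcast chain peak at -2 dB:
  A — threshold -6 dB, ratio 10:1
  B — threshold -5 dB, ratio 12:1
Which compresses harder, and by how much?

A: 4 dB over, compressed to 0.4 dB over, so 3.6 dB of GR.
B: 3 dB over, compressed to 0.25 dB over, so 2.75 dB of GR.
Difference: 0.85 dB in favour of A.

A, by 0.85 dB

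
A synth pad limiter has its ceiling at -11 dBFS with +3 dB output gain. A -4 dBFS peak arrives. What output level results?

A brickwall limiter is an ∞:1 compressor: any input above the ceiling is clamped to -11 dBFS.
Output gain then adds 3 dB: -11 + 3 = -8 dBFS.

-8 dBFS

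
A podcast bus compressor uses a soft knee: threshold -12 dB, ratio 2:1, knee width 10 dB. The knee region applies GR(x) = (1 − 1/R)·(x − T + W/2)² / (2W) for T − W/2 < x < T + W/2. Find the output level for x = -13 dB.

x − T + W/2 = -13 − (-12) + 5 = 4.
GR = (1 − 1/2) × 4² / 20 = 0.5 × 16 / 20 = 0.4 dB.
Output = -13 − 0.4 = -13.4 dB.

-13.4 dB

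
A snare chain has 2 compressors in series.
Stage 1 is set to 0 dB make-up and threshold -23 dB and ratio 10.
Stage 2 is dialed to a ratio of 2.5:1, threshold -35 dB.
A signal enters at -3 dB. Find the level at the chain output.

-29.4 dB

Stage 1: -3 dB is 20 dB over -23 dB; at 10:1 that becomes 2 dB over, giving -21 dB.
Stage 2: -21 dB is 14 dB over -35 dB; at 2.5:1 that becomes 5.6 dB over, giving -29.4 dB.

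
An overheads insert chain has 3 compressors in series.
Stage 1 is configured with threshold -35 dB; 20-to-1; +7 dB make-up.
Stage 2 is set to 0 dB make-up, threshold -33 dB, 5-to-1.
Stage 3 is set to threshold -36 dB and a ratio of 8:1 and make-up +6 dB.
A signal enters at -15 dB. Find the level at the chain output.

-29.475 dB

Stage 1: -15 dB is 20 dB over -35 dB; at 20:1 that becomes 1 dB over, giving -34 dB; +7 dB make-up → -27 dB.
Stage 2: -27 dB is 6 dB over -33 dB; at 5:1 that becomes 1.2 dB over, giving -31.8 dB.
Stage 3: -31.8 dB is 4.2 dB over -36 dB; at 8:1 that becomes 0.525 dB over, giving -35.475 dB; +6 dB make-up → -29.475 dB.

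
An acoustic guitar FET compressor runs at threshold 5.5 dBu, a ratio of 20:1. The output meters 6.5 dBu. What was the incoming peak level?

25.5 dBu

The compressed level sits 6.5 − 5.5 = 1 dB over threshold.
Before 20:1 compression the overshoot was 1 × 20 = 20 dB, so input = 5.5 + 20 = 25.5 dBu.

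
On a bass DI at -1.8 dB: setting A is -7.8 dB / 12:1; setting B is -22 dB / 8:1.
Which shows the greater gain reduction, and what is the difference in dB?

B, by 12.175 dB

A: GR = 6 − 6/12 = 5.5 dB.
B: GR = 20.2 − 20.2/8 = 17.675 dB.
Difference: 12.175 dB in favour of B.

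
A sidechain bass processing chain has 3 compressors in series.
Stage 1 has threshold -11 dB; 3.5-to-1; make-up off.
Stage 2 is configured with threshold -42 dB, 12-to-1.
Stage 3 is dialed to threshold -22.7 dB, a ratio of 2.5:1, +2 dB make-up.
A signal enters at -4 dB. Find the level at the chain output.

-37.25 dB

Stage 1: -4 dB is 7 dB over -11 dB; at 3.5:1 that becomes 2 dB over, giving -9 dB.
Stage 2: overshoot 33 dB → 33/12 = 2.75 dB → -39.25 dB.
Stage 3: below threshold (-39.25 ≤ -22.7); passes unchanged; make-up brings it to -37.25 dB.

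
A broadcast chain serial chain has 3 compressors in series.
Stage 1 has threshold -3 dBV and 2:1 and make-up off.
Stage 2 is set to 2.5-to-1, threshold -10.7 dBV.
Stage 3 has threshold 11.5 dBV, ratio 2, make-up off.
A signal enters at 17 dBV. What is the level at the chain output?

-3.62 dBV

Stage 1: overshoot 20 dB → 20/2 = 10 dB → 7 dBV.
Stage 2: overshoot 17.7 dB → 17.7/2.5 = 7.08 dB → -3.62 dBV.
Stage 3: -3.62 dBV ≤ 11.5 dBV, so stage 3 doesn't engage; output -3.62 dBV.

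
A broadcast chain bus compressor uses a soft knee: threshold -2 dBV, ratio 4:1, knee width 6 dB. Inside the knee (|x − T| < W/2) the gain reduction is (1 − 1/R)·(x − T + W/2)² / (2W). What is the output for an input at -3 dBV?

x − T + W/2 = -3 − (-2) + 3 = 2.
GR = (1 − 1/4) × 2² / 12 = 0.75 × 4 / 12 = 0.25 dB.
Output = -3 − 0.25 = -3.25 dBV.

-3.25 dBV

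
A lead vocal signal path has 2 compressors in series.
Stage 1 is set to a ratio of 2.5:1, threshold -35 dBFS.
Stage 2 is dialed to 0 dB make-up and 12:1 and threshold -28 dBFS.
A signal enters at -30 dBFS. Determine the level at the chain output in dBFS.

Stage 1: -30 dBFS is 5 dB over -35 dBFS; at 2.5:1 that becomes 2 dB over, giving -33 dBFS.
Stage 2: below threshold (-33 ≤ -28); passes unchanged; output -33 dBFS.

-33 dBFS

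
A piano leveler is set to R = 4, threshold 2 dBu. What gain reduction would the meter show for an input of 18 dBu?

12 dB

18 dBu exceeds the threshold by 16 dB.
At 4:1, output sits 16/4 = 4 dB above threshold.
Gain reduction = 16 − 4 = 12 dB.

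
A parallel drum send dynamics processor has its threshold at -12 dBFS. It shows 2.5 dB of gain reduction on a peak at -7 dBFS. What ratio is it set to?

2:1

Input overshoot = -7 − (-12) = 5 dB.
Output overshoot = 5 − 2.5 = 2.5 dB.
Ratio = input overshoot / output overshoot = 5 / 2.5 = 2.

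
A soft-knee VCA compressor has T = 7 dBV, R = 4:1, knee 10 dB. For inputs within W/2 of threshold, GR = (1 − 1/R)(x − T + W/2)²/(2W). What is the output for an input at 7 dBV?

x − T + W/2 = 7 − 7 + 5 = 5.
GR = (1 − 1/4) × 5² / 20 = 0.75 × 25 / 20 = 0.9375 dB.
Output = 7 − 0.9375 = 6.0625 dBV.

6.0625 dBV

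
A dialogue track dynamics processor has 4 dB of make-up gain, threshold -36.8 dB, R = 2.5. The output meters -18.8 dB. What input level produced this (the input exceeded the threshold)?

-1.8 dB

Stripping the +4 dB make-up gives -22.8 dB at the gain stage.
That's 14 dB above the -36.8 dB threshold.
Before 2.5:1 compression the overshoot was 14 × 2.5 = 35 dB, so input = -36.8 + 35 = -1.8 dB.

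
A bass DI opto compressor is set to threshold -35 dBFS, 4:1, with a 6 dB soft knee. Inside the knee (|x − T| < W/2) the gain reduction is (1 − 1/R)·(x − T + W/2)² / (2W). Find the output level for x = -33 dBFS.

x − T + W/2 = -33 − (-35) + 3 = 5.
GR = (1 − 1/4) × 5² / 12 = 0.75 × 25 / 12 = 1.5625 dB.
Output = -33 − 1.5625 = -34.5625 dBFS.

-34.5625 dBFS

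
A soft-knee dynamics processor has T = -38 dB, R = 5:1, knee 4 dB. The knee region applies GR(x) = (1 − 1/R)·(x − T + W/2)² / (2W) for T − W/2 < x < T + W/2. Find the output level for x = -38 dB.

-38.4 dB

x − T + W/2 = -38 − (-38) + 2 = 2.
GR = (1 − 1/5) × 2² / 8 = 0.8 × 4 / 8 = 0.4 dB.
Output = -38 − 0.4 = -38.4 dB.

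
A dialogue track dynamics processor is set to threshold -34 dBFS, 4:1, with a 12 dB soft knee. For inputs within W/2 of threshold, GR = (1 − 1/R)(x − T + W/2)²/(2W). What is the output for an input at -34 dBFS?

-35.125 dBFS

x − T + W/2 = -34 − (-34) + 6 = 6.
GR = (1 − 1/4) × 6² / 24 = 0.75 × 36 / 24 = 1.125 dB.
Output = -34 − 1.125 = -35.125 dBFS.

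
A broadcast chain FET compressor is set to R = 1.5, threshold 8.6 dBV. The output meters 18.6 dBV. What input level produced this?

Post-compression overshoot = 18.6 − 8.6 = 10 dB.
Undo the ratio: input overshoot = 10 × 1.5 = 15 dB, giving input = 23.6 dBV.

23.6 dBV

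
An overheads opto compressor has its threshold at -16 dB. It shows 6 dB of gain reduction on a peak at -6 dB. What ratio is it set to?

2.5:1

Input overshoot = -6 − (-16) = 10 dB.
Output overshoot = 10 − 6 = 4 dB.
Ratio = input overshoot / output overshoot = 10 / 4 = 2.5.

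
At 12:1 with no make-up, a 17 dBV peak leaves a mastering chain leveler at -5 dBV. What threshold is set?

-7 dBV

Input is 24 dB above T (since output overshoot × R = input overshoot: (-5 − T)·12 = 17 − T gives T = -7 dBV).
Check: -7 + (17 − (-7))/12 = -7 + 2 = -5 dBV. ✓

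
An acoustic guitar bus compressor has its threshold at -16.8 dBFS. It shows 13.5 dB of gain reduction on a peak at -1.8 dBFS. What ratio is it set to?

Input overshoot = -1.8 − (-16.8) = 15 dB.
Output overshoot = 15 − 13.5 = 1.5 dB.
Ratio = input overshoot / output overshoot = 15 / 1.5 = 10.

10:1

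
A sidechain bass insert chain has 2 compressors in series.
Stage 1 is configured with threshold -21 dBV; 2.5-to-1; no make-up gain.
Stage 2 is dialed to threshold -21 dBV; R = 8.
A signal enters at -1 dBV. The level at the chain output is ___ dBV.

-20 dBV

Stage 1: 20 dB above -21 dBV, reduced 2.5:1 to 8 dB above → -13 dBV.
Stage 2: -13 dBV is 8 dB over -21 dBV; at 8:1 that becomes 1 dB over, giving -20 dBV.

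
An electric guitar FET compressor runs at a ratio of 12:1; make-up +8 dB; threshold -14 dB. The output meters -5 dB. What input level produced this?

Stripping the +8 dB make-up gives -13 dB at the gain stage.
That's 1 dB above the -14 dB threshold.
Undo the ratio: input overshoot = 1 × 12 = 12 dB, giving input = -2 dB.

-2 dB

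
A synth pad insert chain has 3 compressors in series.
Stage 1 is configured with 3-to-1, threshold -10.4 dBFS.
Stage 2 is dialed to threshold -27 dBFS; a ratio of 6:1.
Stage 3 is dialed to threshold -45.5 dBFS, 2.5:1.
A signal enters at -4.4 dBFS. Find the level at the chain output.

Stage 1: overshoot 6 dB → 6/3 = 2 dB → -8.4 dBFS.
Stage 2: overshoot 18.6 dB → 18.6/6 = 3.1 dB → -23.9 dBFS.
Stage 3: -23.9 dBFS is 21.6 dB over -45.5 dBFS; at 2.5:1 that becomes 8.64 dB over, giving -36.86 dBFS.

-36.86 dBFS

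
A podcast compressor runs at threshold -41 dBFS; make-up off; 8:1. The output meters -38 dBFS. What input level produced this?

The compressed level sits -38 − (-41) = 3 dB over threshold.
Before 8:1 compression the overshoot was 3 × 8 = 24 dB, so input = -41 + 24 = -17 dBFS.

-17 dBFS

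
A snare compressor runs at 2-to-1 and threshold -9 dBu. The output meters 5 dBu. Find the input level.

19 dBu

Post-compression overshoot = 5 − (-9) = 14 dB.
Before 2:1 compression the overshoot was 14 × 2 = 28 dB, so input = -9 + 28 = 19 dBu.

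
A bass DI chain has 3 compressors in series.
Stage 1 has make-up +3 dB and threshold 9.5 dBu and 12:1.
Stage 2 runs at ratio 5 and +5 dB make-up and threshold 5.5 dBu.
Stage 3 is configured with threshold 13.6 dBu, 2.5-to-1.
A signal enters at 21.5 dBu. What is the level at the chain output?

Stage 1: 12 dB above 9.5 dBu, reduced 12:1 to 1 dB above → 10.5 dBu; +3 dB make-up → 13.5 dBu.
Stage 2: overshoot 8 dB → 8/5 = 1.6 dB → 7.1 dBu; +5 dB make-up → 12.1 dBu.
Stage 3: 12.1 dBu is at or below the 13.6 dBu threshold — no compression; output 12.1 dBu.

12.1 dBu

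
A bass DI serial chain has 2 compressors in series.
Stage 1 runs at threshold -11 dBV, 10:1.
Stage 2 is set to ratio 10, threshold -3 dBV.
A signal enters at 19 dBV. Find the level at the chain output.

Stage 1: 19 dBV is 30 dB over -11 dBV; at 10:1 that becomes 3 dB over, giving -8 dBV.
Stage 2: -8 dBV is at or below the -3 dBV threshold — no compression; output -8 dBV.

-8 dBV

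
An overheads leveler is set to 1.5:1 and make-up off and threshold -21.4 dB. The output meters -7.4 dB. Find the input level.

-0.4 dB

Post-compression overshoot = -7.4 − (-21.4) = 14 dB.
Undo the ratio: input overshoot = 14 × 1.5 = 21 dB, giving input = -0.4 dB.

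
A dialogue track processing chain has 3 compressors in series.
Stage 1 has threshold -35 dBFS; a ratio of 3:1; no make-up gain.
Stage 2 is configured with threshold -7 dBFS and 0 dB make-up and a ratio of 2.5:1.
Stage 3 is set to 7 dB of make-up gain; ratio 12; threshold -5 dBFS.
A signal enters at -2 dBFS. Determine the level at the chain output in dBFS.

Stage 1: 33 dB above -35 dBFS, reduced 3:1 to 11 dB above → -24 dBFS.
Stage 2: below threshold (-24 ≤ -7); passes unchanged; output -24 dBFS.
Stage 3: below threshold (-24 ≤ -5); passes unchanged; make-up brings it to -17 dBFS.

-17 dBFS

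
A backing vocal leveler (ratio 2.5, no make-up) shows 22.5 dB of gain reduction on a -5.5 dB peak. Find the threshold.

-43 dB

Let T be the threshold. Output overshoot = (input overshoot)/R, so -28 − T = (-5.5 − T)/2.5.
2.5·(-28 − T) = -5.5 − T → 1.5·T = -70 − (-5.5) = -64.5.
T = -64.5/1.5 = -43 dB.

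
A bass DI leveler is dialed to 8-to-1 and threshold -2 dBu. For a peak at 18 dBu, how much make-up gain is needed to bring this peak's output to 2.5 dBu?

The peak compresses to -2 + 20/8 = 0.5 dBu.
To reach 2.5 dBu requires 2.5 − 0.5 = 2 dB of make-up.

2 dB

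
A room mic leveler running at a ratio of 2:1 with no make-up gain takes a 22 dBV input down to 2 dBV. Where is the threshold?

Gain reduction = 22 − 2 = 20 dB; output overshoot = GR / (R − 1) = 20 / 1 = 20 dB.
Threshold = output − output overshoot = 2 − 20 = -18 dBV.

-18 dBV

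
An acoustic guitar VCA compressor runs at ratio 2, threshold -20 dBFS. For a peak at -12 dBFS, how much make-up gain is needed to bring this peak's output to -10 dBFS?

The peak compresses to -20 + 8/2 = -16 dBFS.
To reach -10 dBFS requires -10 − (-16) = 6 dB of make-up.

6 dB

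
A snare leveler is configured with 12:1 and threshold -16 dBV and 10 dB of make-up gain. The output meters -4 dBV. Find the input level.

Stripping the +10 dB make-up gives -14 dBV at the gain stage.
The compressed level sits -14 − (-16) = 2 dB over threshold.
Input overshoot = R × output overshoot = 24 dB → input = -16 + 24 = 8 dBV.

8 dBV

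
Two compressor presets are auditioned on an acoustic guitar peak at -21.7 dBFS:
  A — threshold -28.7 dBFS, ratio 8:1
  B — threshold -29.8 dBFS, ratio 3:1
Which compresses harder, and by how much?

A, by 0.725 dB

A: 7 dB over, compressed to 0.875 dB over, so 6.125 dB of GR.
B: 8.1 dB over, compressed to 2.7 dB over, so 5.4 dB of GR.
A applies 0.725 dB more gain reduction.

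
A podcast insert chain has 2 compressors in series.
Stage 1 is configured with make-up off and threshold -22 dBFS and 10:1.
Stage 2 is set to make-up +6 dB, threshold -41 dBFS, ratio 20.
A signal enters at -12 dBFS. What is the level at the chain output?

-34 dBFS

Stage 1: -12 dBFS is 10 dB over -22 dBFS; at 10:1 that becomes 1 dB over, giving -21 dBFS.
Stage 2: -21 dBFS is 20 dB over -41 dBFS; at 20:1 that becomes 1 dB over, giving -40 dBFS; +6 dB make-up → -34 dBFS.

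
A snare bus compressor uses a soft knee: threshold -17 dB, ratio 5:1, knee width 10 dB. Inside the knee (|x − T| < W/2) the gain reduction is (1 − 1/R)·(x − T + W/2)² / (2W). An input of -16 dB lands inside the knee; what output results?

-17.44 dB

x − T + W/2 = -16 − (-17) + 5 = 6.
GR = (1 − 1/5) × 6² / 20 = 0.8 × 36 / 20 = 1.44 dB.
Output = -16 − 1.44 = -17.44 dB.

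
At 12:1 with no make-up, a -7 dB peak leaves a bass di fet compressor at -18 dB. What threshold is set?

-19 dB

Gain reduction = -7 − (-18) = 11 dB; output overshoot = GR / (R − 1) = 11 / 11 = 1 dB.
Threshold = output − output overshoot = -18 − 1 = -19 dB.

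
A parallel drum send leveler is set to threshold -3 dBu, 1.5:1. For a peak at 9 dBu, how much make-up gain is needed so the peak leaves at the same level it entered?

The peak compresses to -3 + 12/1.5 = 5 dBu.
To reach 9 dBu requires 9 − 5 = 4 dB of make-up.

4 dB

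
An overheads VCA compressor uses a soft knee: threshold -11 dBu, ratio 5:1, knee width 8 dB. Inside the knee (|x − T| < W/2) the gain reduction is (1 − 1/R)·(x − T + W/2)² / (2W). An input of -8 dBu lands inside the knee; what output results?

-10.45 dBu

x − T + W/2 = -8 − (-11) + 4 = 7.
GR = (1 − 1/5) × 7² / 16 = 0.8 × 49 / 16 = 2.45 dB.
Output = -8 − 2.45 = -10.45 dBu.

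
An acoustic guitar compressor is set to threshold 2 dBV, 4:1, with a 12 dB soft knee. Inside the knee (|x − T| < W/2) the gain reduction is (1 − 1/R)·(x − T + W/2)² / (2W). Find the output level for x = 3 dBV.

x − T + W/2 = 3 − 2 + 6 = 7.
GR = (1 − 1/4) × 7² / 24 = 0.75 × 49 / 24 = 1.53125 dB.
Output = 3 − 1.53125 = 1.46875 dBV.

1.46875 dBV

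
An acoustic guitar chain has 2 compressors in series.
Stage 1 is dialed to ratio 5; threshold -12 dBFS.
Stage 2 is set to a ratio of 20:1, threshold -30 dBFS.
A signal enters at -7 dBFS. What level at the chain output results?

-29.05 dBFS

Stage 1: -7 dBFS is 5 dB over -12 dBFS; at 5:1 that becomes 1 dB over, giving -11 dBFS.
Stage 2: overshoot 19 dB → 19/20 = 0.95 dB → -29.05 dBFS.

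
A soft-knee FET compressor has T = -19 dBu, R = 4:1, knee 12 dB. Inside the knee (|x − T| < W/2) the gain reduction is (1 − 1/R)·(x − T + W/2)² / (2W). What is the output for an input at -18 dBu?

-19.53125 dBu

x − T + W/2 = -18 − (-19) + 6 = 7.
GR = (1 − 1/4) × 7² / 24 = 0.75 × 49 / 24 = 1.53125 dB.
Output = -18 − 1.53125 = -19.53125 dBu.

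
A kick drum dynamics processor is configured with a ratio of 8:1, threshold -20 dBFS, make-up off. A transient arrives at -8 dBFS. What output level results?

-18.5 dBFS

Overshoot: -8 − (-20) = 12 dB.
The 12 dB excess becomes 1.5 dB after 8:1 reduction.
That puts the output at -18.5 dBFS.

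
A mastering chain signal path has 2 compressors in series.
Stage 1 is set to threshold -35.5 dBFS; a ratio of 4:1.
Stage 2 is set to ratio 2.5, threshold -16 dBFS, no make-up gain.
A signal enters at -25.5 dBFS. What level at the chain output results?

Stage 1: 10 dB above -35.5 dBFS, reduced 4:1 to 2.5 dB above → -33 dBFS.
Stage 2: below threshold (-33 ≤ -16); passes unchanged; output -33 dBFS.

-33 dBFS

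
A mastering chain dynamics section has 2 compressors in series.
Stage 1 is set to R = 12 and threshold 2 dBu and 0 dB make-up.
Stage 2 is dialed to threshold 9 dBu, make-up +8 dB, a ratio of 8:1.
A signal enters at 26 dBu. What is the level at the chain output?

12 dBu

Stage 1: overshoot 24 dB → 24/12 = 2 dB → 4 dBu.
Stage 2: below threshold (4 ≤ 9); passes unchanged; make-up brings it to 12 dBu.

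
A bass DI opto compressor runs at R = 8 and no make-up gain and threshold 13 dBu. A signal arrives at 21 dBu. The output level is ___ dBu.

21 dBu sits 8 dB over threshold.
At 8:1 the overshoot is divided by 8, leaving 1 dB above threshold.
So the level is 13 + 1 = 14 dBu.

14 dBu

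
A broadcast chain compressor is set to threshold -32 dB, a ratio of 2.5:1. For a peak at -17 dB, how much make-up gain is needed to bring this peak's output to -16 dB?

Overshoot 15 dB → 15/2.5 = 6 dB after compression, so the compressed level is -32 + 6 = -26 dB.
Make-up = target − compressed = -16 − (-26) = 10 dB.

10 dB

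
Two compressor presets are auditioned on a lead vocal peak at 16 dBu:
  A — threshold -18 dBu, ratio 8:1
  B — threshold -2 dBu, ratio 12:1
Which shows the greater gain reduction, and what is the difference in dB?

A, by 13.25 dB

A: overshoot 34 dB → output overshoot 4.25 dB → GR 29.75 dB.
B: overshoot 18 dB → output overshoot 1.5 dB → GR 16.5 dB.
A applies 13.25 dB more gain reduction.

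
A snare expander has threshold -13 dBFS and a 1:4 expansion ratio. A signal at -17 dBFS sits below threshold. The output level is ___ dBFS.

-29 dBFS

Below threshold, a 1:4 expander applies gain = (4−1)×(T − x) of attenuation.
(4−1) × 4 = 12 dB, so output = -17 − 12 = -29 dBFS.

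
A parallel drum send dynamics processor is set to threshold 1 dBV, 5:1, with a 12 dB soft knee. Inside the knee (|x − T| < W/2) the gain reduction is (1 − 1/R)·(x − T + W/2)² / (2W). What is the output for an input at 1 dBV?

-0.2 dBV

x − T + W/2 = 1 − 1 + 6 = 6.
GR = (1 − 1/5) × 6² / 24 = 0.8 × 36 / 24 = 1.2 dB.
Output = 1 − 1.2 = -0.2 dBV.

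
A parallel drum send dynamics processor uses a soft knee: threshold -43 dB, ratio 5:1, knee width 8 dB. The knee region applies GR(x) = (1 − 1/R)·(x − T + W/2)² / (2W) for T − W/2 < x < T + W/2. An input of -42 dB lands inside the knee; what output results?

x − T + W/2 = -42 − (-43) + 4 = 5.
GR = (1 − 1/5) × 5² / 16 = 0.8 × 25 / 16 = 1.25 dB.
Output = -42 − 1.25 = -43.25 dB.

-43.25 dB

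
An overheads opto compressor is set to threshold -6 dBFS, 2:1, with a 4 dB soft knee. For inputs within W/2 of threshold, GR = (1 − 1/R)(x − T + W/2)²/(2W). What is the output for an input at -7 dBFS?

-7.0625 dBFS

x − T + W/2 = -7 − (-6) + 2 = 1.
GR = (1 − 1/2) × 1² / 8 = 0.5 × 1 / 8 = 0.0625 dB.
Output = -7 − 0.0625 = -7.0625 dBFS.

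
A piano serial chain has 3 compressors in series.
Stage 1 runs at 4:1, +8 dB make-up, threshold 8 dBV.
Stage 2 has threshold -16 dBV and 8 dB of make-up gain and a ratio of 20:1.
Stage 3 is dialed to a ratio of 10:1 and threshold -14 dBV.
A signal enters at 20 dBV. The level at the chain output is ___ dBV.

Stage 1: 12 dB above 8 dBV, reduced 4:1 to 3 dB above → 11 dBV; +8 dB make-up → 19 dBV.
Stage 2: overshoot 35 dB → 35/20 = 1.75 dB → -14.25 dBV; +8 dB make-up → -6.25 dBV.
Stage 3: -6.25 dBV is 7.75 dB over -14 dBV; at 10:1 that becomes 0.775 dB over, giving -13.225 dBV.

-13.225 dBV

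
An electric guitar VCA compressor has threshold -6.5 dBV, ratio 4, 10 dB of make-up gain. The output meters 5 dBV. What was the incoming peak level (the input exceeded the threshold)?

Remove make-up: 5 − 10 = -5 dBV.
Post-compression overshoot = -5 − (-6.5) = 1.5 dB.
Before 4:1 compression the overshoot was 1.5 × 4 = 6 dB, so input = -6.5 + 6 = -0.5 dBV.

-0.5 dBV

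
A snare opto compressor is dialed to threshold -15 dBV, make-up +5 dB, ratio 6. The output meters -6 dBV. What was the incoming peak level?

Remove make-up: -6 − 5 = -11 dBV.
The compressed level sits -11 − (-15) = 4 dB over threshold.
Undo the ratio: input overshoot = 4 × 6 = 24 dB, giving input = 9 dBV.

9 dBV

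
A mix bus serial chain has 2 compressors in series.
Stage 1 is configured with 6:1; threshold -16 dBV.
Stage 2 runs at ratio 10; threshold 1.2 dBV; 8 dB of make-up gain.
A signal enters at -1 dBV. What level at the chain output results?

Stage 1: 15 dB above -16 dBV, reduced 6:1 to 2.5 dB above → -13.5 dBV.
Stage 2: below threshold (-13.5 ≤ 1.2); passes unchanged; make-up brings it to -5.5 dBV.

-5.5 dBV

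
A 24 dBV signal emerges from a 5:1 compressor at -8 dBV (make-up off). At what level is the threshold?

Let T be the threshold. Output overshoot = (input overshoot)/R, so -8 − T = (24 − T)/5.
5·(-8 − T) = 24 − T → 4·T = -40 − 24 = -64.
T = -64/4 = -16 dBV.

-16 dBV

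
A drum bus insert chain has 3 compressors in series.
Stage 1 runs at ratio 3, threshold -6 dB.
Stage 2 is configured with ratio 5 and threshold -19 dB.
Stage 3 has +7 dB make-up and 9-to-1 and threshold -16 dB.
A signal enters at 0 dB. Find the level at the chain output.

Stage 1: 0 dB is 6 dB over -6 dB; at 3:1 that becomes 2 dB over, giving -4 dB.
Stage 2: -4 dB is 15 dB over -19 dB; at 5:1 that becomes 3 dB over, giving -16 dB.
Stage 3: -16 dB is at or below the -16 dB threshold — no compression; make-up brings it to -9 dB.

-9 dB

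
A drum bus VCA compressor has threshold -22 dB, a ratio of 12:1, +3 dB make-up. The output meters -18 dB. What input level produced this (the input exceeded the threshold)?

-10 dB

Remove make-up: -18 − 3 = -21 dB.
Post-compression overshoot = -21 − (-22) = 1 dB.
Input overshoot = R × output overshoot = 12 dB → input = -22 + 12 = -10 dB.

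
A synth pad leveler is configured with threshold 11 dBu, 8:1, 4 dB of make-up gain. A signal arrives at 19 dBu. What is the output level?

Overshoot: 19 − 11 = 8 dB.
At 8:1 the overshoot is divided by 8, leaving 1 dB above threshold.
That puts the output at 12 dBu; make-up adds 4 dB, giving 16 dBu.

16 dBu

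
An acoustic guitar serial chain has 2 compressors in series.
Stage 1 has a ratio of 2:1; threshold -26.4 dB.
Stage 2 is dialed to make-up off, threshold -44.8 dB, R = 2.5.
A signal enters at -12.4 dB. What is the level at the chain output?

-34.64 dB

Stage 1: 14 dB above -26.4 dB, reduced 2:1 to 7 dB above → -19.4 dB.
Stage 2: -19.4 dB is 25.4 dB over -44.8 dB; at 2.5:1 that becomes 10.16 dB over, giving -34.64 dB.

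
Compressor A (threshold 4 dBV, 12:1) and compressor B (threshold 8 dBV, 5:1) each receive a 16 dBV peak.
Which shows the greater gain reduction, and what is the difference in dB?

A, by 4.6 dB

A: overshoot 12 dB → output overshoot 1 dB → GR 11 dB.
B: overshoot 8 dB → output overshoot 1.6 dB → GR 6.4 dB.
A reduces 4.6 dB more.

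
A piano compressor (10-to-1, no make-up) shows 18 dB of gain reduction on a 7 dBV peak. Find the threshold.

Gain reduction = 7 − (-11) = 18 dB; output overshoot = GR / (R − 1) = 18 / 9 = 2 dB.
Threshold = output − output overshoot = -11 − 2 = -13 dBV.

-13 dBV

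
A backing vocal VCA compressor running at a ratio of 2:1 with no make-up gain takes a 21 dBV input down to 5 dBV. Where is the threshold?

Input is 32 dB above T (since output overshoot × R = input overshoot: (5 − T)·2 = 21 − T gives T = -11 dBV).
Check: -11 + (21 − (-11))/2 = -11 + 16 = 5 dBV. ✓

-11 dBV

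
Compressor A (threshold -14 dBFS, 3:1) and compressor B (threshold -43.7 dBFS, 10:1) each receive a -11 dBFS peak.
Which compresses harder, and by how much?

B, by 27.43 dB

A: overshoot 3 dB → output overshoot 1 dB → GR 2 dB.
B: overshoot 32.7 dB → output overshoot 3.27 dB → GR 29.43 dB.
B reduces 27.43 dB more.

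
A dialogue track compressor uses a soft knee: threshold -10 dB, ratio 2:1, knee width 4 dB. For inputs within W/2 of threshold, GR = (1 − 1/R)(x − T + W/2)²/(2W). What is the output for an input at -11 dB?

-11.0625 dB

x − T + W/2 = -11 − (-10) + 2 = 1.
GR = (1 − 1/2) × 1² / 8 = 0.5 × 1 / 8 = 0.0625 dB.
Output = -11 − 0.0625 = -11.0625 dB.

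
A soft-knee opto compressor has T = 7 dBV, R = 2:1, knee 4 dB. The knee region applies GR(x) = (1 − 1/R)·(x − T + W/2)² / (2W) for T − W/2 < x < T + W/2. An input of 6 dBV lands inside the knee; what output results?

x − T + W/2 = 6 − 7 + 2 = 1.
GR = (1 − 1/2) × 1² / 8 = 0.5 × 1 / 8 = 0.0625 dB.
Output = 6 − 0.0625 = 5.9375 dBV.

5.9375 dBV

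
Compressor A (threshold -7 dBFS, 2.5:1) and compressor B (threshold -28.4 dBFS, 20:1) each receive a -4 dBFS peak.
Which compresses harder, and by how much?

A: 3 dB over, compressed to 1.2 dB over, so 1.8 dB of GR.
B: 24.4 dB over, compressed to 1.22 dB over, so 23.18 dB of GR.
Difference: 21.38 dB in favour of B.

B, by 21.38 dB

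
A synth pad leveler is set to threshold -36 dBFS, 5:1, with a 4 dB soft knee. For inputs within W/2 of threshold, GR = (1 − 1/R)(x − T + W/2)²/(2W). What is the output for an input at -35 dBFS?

-35.9 dBFS

x − T + W/2 = -35 − (-36) + 2 = 3.
GR = (1 − 1/5) × 3² / 8 = 0.8 × 9 / 8 = 0.9 dB.
Output = -35 − 0.9 = -35.9 dBFS.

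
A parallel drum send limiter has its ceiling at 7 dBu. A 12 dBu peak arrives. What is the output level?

7 dBu

A brickwall limiter is an ∞:1 compressor: any input above the ceiling is clamped to 7 dBu.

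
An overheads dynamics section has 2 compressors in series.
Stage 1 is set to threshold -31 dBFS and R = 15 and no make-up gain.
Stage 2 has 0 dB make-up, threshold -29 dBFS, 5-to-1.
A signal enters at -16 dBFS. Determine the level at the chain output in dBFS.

-30 dBFS

Stage 1: overshoot 15 dB → 15/15 = 1 dB → -30 dBFS.
Stage 2: below threshold (-30 ≤ -29); passes unchanged; output -30 dBFS.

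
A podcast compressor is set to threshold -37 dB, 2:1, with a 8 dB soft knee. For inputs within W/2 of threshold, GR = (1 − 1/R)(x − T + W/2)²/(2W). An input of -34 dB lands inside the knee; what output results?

-35.53125 dB

x − T + W/2 = -34 − (-37) + 4 = 7.
GR = (1 − 1/2) × 7² / 16 = 0.5 × 49 / 16 = 1.53125 dB.
Output = -34 − 1.53125 = -35.53125 dB.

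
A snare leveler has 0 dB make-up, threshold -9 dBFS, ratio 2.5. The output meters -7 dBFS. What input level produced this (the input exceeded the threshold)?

-4 dBFS

That's 2 dB above the -9 dBFS threshold.
Input overshoot = R × output overshoot = 5 dB → input = -9 + 5 = -4 dBFS.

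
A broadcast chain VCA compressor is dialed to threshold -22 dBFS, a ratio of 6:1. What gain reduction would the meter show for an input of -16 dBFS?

-16 dBFS exceeds the threshold by 6 dB.
A 6:1 ratio leaves 1 dB of that excess.
Gain reduction = 6 − 1 = 5 dB.

5 dB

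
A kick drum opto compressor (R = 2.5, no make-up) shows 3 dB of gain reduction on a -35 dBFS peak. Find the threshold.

-40 dBFS

Input is 5 dB above T (since output overshoot × R = input overshoot: (-38 − T)·2.5 = -35 − T gives T = -40 dBFS).
Check: -40 + (-35 − (-40))/2.5 = -40 + 2 = -38 dBFS. ✓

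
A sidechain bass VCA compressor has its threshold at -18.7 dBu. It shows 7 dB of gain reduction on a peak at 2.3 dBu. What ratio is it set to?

Input overshoot = 2.3 − (-18.7) = 21 dB.
Output overshoot = 21 − 7 = 14 dB.
Ratio = input overshoot / output overshoot = 21 / 14 = 1.5.

1.5:1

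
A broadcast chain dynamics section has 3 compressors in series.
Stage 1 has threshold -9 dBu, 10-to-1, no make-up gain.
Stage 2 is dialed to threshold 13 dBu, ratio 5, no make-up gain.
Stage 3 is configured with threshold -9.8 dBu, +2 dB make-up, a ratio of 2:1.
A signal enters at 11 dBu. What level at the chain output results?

Stage 1: overshoot 20 dB → 20/10 = 2 dB → -7 dBu.
Stage 2: -7 dBu ≤ 13 dBu, so stage 2 doesn't engage; output -7 dBu.
Stage 3: -7 dBu is 2.8 dB over -9.8 dBu; at 2:1 that becomes 1.4 dB over, giving -8.4 dBu; +2 dB make-up → -6.4 dBu.

-6.4 dBu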